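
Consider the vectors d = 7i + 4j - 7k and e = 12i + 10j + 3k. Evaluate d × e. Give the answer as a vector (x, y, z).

(82, -105, 22)

i: 4·3 - (-7)·10 = 12 - (-70) = 82
j: (-7)·12 - 7·3 = -84 - 21 = -105
k: 7·10 - 4·12 = 70 - 48 = 22
d × e = (82, -105, 22)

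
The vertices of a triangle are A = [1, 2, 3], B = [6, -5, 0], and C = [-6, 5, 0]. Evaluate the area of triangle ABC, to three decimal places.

28.948

AB = (5, -7, -3),  AC = (-7, 3, -3)
i: (-7)·(-3) - (-3)·3 = 21 - (-9) = 30
j: (-3)·(-7) - 5·(-3) = 21 - (-15) = 36
k: 5·3 - (-7)·(-7) = 15 - 49 = -34
AB × AC = (30, 36, -34)
|AB × AC| = √3352 ≈ 57.8965
area = ½ · 57.8965 ≈ 28.948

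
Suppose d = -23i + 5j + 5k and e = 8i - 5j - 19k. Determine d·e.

-304

d · e = (-23)·8 + 5·(-5) + 5·(-19) = -184 - 25 - 95 = -304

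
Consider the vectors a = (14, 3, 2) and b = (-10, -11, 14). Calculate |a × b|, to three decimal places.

257.154

i: 3·14 - 2·(-11) = 42 - (-22) = 64
j: 2·(-10) - 14·14 = -20 - 196 = -216
k: 14·(-11) - 3·(-10) = -154 - (-30) = -124
a × b = (64, -216, -124)
|a × b| = √(64² + (-216)² + (-124)²) = √66128 ≈ 257.1537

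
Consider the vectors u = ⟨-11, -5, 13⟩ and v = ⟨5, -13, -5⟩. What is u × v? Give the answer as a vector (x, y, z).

i: (-5)·(-5) - 13·(-13) = 25 - (-169) = 194
j: 13·5 - (-11)·(-5) = 65 - 55 = 10
k: (-11)·(-13) - (-5)·5 = 143 - (-25) = 168
u × v = (194, 10, 168)

(194, 10, 168)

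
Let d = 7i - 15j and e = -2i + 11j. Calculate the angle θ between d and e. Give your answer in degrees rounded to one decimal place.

d · e = 7·(-2) + (-15)·11 = -14 - 165 = -179
|d|² = 49 + 225 = 274,  |d| = √274 ≈ 16.552945
|e|² = 4 + 121 = 125,  |e| = √125 ≈ 11.180340
cos θ = -179 / (16.552945 · 11.180340) ≈ -0.96721
θ = arccos(-0.96721) ≈ 165.3°

165.3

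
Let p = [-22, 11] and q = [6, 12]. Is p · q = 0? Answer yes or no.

p · q = (-22)·6 + 11·12 = -132 + 132 = 0
Zero, so the vectors are orthogonal.

yes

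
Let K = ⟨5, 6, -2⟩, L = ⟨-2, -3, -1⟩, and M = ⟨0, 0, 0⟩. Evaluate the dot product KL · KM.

KL = L − K = (-7, -9, 1)
KM = M − K = (-5, -6, 2)
KL · KM = (-7)·(-5) + (-9)·(-6) + 1·2 = 35 + 54 + 2 = 91

91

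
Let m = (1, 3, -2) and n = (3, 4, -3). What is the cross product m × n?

(-1, -3, -5)

i: 3·(-3) - (-2)·4 = -9 - (-8) = -1
j: (-2)·3 - 1·(-3) = -6 - (-3) = -3
k: 1·4 - 3·3 = 4 - 9 = -5
m × n = (-1, -3, -5)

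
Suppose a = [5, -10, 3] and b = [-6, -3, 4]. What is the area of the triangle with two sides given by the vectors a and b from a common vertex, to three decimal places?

i: (-10)·4 - 3·(-3) = -40 - (-9) = -31
j: 3·(-6) - 5·4 = -18 - 20 = -38
k: 5·(-3) - (-10)·(-6) = -15 - 60 = -75
a × b = (-31, -38, -75)
|a × b| = √((-31)² + (-38)² + (-75)²) = √8030 ≈ 89.6103
area = ½ · 89.6103 ≈ 44.805

44.805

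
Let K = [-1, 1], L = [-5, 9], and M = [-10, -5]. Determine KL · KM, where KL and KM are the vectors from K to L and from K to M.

-12

KL = L − K = (-4, 8)
KM = M − K = (-9, -6)
KL · KM = (-4)·(-9) + 8·(-6) = 36 - 48 = -12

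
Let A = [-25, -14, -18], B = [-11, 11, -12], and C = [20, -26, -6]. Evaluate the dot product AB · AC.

402

AB = B − A = (14, 25, 6)
AC = C − A = (45, -12, 12)
AB · AC = 14·45 + 25·(-12) + 6·12 = 630 - 300 + 72 = 402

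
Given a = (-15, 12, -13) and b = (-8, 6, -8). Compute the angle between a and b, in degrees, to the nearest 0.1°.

4.8

a · b = (-15)·(-8) + 12·6 + (-13)·(-8) = 120 + 72 + 104 = 296
|a|² = 225 + 144 + 169 = 538,  |a| = √538 ≈ 23.194827
|b|² = 64 + 36 + 64 = 164,  |b| = √164 ≈ 12.806248
cos θ = 296 / (23.194827 · 12.806248) ≈ 0.99650
θ = arccos(0.99650) ≈ 4.8°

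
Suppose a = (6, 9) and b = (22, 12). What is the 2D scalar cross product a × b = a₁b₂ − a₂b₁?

-126

6·12 - 9·22 = 72 - 198 = -126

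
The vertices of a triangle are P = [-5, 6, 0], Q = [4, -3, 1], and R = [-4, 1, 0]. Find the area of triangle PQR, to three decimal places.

18.180

PQ = (9, -9, 1),  PR = (1, -5, 0)
i: (-9)·0 - 1·(-5) = 0 - (-5) = 5
j: 1·1 - 9·0 = 1 - 0 = 1
k: 9·(-5) - (-9)·1 = -45 - (-9) = -36
PQ × PR = (5, 1, -36)
|PQ × PR| = √1322 ≈ 36.3593
area = ½ · 36.3593 ≈ 18.180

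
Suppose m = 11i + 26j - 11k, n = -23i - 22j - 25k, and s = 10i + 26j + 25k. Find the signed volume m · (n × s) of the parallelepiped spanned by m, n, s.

n × s:
i: (-22)·25 - (-25)·26 = -550 - (-650) = 100
j: (-25)·10 - (-23)·25 = -250 - (-575) = 325
k: (-23)·26 - (-22)·10 = -598 - (-220) = -378
n × s = (100, 325, -378)
m · (n × s) = 11·100 + 26·325 + (-11)·(-378) = 1100 + 8450 + 4158 = 13708

13708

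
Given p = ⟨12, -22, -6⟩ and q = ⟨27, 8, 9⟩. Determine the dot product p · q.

p · q = 12·27 + (-22)·8 + (-6)·9 = 324 - 176 - 54 = 94

94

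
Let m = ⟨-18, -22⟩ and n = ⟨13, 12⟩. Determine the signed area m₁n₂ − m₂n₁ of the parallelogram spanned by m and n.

70

(-18)·12 - (-22)·13 = -216 - (-286) = 70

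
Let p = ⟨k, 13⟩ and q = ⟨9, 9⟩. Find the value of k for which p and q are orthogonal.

p · q = k·9 + 13·9 = 117 + 9k
Set equal to 0: 9k = -117, so k = -13.

-13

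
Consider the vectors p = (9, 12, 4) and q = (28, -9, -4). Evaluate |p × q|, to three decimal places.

442.648

i: 12·(-4) - 4·(-9) = -48 - (-36) = -12
j: 4·28 - 9·(-4) = 112 - (-36) = 148
k: 9·(-9) - 12·28 = -81 - 336 = -417
p × q = (-12, 148, -417)
|p × q| = √((-12)² + 148² + (-417)²) = √195937 ≈ 442.6477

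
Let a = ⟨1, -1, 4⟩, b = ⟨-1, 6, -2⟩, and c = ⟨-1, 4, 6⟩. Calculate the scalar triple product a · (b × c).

b × c:
i: 6·6 - (-2)·4 = 36 - (-8) = 44
j: (-2)·(-1) - (-1)·6 = 2 - (-6) = 8
k: (-1)·4 - 6·(-1) = -4 - (-6) = 2
b × c = (44, 8, 2)
a · (b × c) = 1·44 + (-1)·8 + 4·2 = 44 - 8 + 8 = 44

44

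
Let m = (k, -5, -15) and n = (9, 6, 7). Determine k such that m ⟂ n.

15

m · n = k·9 + (-5)·6 + (-15)·7 = -135 + 9k
Set equal to 0: 9k = 135, so k = 15.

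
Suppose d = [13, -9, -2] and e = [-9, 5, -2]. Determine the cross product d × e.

i: (-9)·(-2) - (-2)·5 = 18 - (-10) = 28
j: (-2)·(-9) - 13·(-2) = 18 - (-26) = 44
k: 13·5 - (-9)·(-9) = 65 - 81 = -16
d × e = (28, 44, -16)

(28, 44, -16)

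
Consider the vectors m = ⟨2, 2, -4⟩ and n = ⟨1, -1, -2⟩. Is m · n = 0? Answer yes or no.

m · n = 2·1 + 2·(-1) + (-4)·(-2) = 2 - 2 + 8 = 8
Nonzero, so the vectors are not orthogonal.

no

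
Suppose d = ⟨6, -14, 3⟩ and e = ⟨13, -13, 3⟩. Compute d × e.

(-3, 21, 104)

i: (-14)·3 - 3·(-13) = -42 - (-39) = -3
j: 3·13 - 6·3 = 39 - 18 = 21
k: 6·(-13) - (-14)·13 = -78 - (-182) = 104
d × e = (-3, 21, 104)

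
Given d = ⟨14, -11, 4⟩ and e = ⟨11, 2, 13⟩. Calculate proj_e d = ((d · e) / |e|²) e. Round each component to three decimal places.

(6.884, 1.252, 8.136)

d · e = 14·11 + (-11)·2 + 4·13 = 154 - 22 + 52 = 184
|e|² = 121 + 4 + 169 = 294
proj_e d = (184/294) · (11, 2, 13) ≈ (6.884, 1.252, 8.136)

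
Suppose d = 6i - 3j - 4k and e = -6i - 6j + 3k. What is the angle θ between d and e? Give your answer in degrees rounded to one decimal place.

115.3

d · e = 6·(-6) + (-3)·(-6) + (-4)·3 = -36 + 18 - 12 = -30
|d|² = 36 + 9 + 16 = 61,  |d| = √61 ≈ 7.810250
|e|² = 36 + 36 + 9 = 81,  |e| = √81 ≈ 9.000000
cos θ = -30 / (7.810250 · 9.000000) ≈ -0.42679
θ = arccos(-0.42679) ≈ 115.3°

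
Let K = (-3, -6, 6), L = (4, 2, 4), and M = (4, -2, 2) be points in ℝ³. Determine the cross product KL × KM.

(-24, 14, -28)

KL = (7, 8, -2)
KM = (7, 4, -4)
i: 8·(-4) - (-2)·4 = -32 - (-8) = -24
j: (-2)·7 - 7·(-4) = -14 - (-28) = 14
k: 7·4 - 8·7 = 28 - 56 = -28
KL × KM = (-24, 14, -28)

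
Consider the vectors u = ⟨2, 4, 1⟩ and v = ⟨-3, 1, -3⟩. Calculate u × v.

(-13, 3, 14)

i: 4·(-3) - 1·1 = -12 - 1 = -13
j: 1·(-3) - 2·(-3) = -3 - (-6) = 3
k: 2·1 - 4·(-3) = 2 - (-12) = 14
u × v = (-13, 3, 14)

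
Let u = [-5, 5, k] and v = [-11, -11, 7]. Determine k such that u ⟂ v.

u · v = (-5)·(-11) + 5·(-11) + k·7 = 0 + 7k
Set equal to 0: 7k = 0, so k = 0.

0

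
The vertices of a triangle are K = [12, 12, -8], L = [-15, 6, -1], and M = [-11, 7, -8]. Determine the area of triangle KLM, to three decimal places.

82.394

KL = (-27, -6, 7),  KM = (-23, -5, 0)
i: (-6)·0 - 7·(-5) = 0 - (-35) = 35
j: 7·(-23) - (-27)·0 = -161 - 0 = -161
k: (-27)·(-5) - (-6)·(-23) = 135 - 138 = -3
KL × KM = (35, -161, -3)
|KL × KM| = √27155 ≈ 164.7877
area = ½ · 164.7877 ≈ 82.394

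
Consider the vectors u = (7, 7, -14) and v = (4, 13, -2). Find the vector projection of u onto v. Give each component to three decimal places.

u · v = 7·4 + 7·13 + (-14)·(-2) = 28 + 91 + 28 = 147
|v|² = 16 + 169 + 4 = 189
proj_v u = (147/189) · (4, 13, -2) ≈ (3.111, 10.111, -1.556)

(3.111, 10.111, -1.556)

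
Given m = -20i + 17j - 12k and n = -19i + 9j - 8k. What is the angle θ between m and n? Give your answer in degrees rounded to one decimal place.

14.3

m · n = (-20)·(-19) + 17·9 + (-12)·(-8) = 380 + 153 + 96 = 629
|m|² = 400 + 289 + 144 = 833,  |m| = √833 ≈ 28.861739
|n|² = 361 + 81 + 64 = 506,  |n| = √506 ≈ 22.494444
cos θ = 629 / (28.861739 · 22.494444) ≈ 0.96884
θ = arccos(0.96884) ≈ 14.3°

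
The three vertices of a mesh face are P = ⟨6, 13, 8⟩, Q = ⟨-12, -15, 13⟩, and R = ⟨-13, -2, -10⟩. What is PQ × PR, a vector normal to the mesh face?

(579, -419, -262)

PQ = (-18, -28, 5)
PR = (-19, -15, -18)
i: (-28)·(-18) - 5·(-15) = 504 - (-75) = 579
j: 5·(-19) - (-18)·(-18) = -95 - 324 = -419
k: (-18)·(-15) - (-28)·(-19) = 270 - 532 = -262
PQ × PR = (579, -419, -262)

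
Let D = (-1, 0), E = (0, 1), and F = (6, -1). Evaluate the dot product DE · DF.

DE = E − D = (1, 1)
DF = F − D = (7, -1)
DE · DF = 1·7 + 1·(-1) = 7 - 1 = 6

6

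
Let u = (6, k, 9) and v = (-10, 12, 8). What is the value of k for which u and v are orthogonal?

-1

u · v = 6·(-10) + k·12 + 9·8 = 12 + 12k
Set equal to 0: 12k = -12, so k = -1.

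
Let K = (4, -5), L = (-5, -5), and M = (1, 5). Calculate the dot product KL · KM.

27

KL = L − K = (-9, 0)
KM = M − K = (-3, 10)
KL · KM = (-9)·(-3) + 0·10 = 27 + 0 = 27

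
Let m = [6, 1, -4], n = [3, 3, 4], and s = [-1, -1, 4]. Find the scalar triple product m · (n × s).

n × s:
i: 3·4 - 4·(-1) = 12 - (-4) = 16
j: 4·(-1) - 3·4 = -4 - 12 = -16
k: 3·(-1) - 3·(-1) = -3 - (-3) = 0
n × s = (16, -16, 0)
m · (n × s) = 6·16 + 1·(-16) + (-4)·0 = 96 - 16 + 0 = 80

80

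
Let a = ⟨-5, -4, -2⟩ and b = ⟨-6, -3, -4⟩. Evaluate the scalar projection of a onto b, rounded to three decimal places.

a · b = (-5)·(-6) + (-4)·(-3) + (-2)·(-4) = 30 + 12 + 8 = 50
|b| = √(36 + 9 + 16) = √61 ≈ 7.8102
comp_b a = 50 / √61 ≈ 6.402

6.402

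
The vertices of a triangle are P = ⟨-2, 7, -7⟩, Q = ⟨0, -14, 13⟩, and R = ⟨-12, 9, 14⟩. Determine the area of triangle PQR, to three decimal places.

PQ = (2, -21, 20),  PR = (-10, 2, 21)
i: (-21)·21 - 20·2 = -441 - 40 = -481
j: 20·(-10) - 2·21 = -200 - 42 = -242
k: 2·2 - (-21)·(-10) = 4 - 210 = -206
PQ × PR = (-481, -242, -206)
|PQ × PR| = √332361 ≈ 576.5076
area = ½ · 576.5076 ≈ 288.254

288.254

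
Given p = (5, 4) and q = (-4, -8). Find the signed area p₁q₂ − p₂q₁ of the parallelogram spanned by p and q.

-24

5·(-8) - 4·(-4) = -40 - (-16) = -24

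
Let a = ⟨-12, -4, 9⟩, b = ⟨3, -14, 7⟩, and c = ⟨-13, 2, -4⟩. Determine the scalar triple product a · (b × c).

b × c:
i: (-14)·(-4) - 7·2 = 56 - 14 = 42
j: 7·(-13) - 3·(-4) = -91 - (-12) = -79
k: 3·2 - (-14)·(-13) = 6 - 182 = -176
b × c = (42, -79, -176)
a · (b × c) = (-12)·42 + (-4)·(-79) + 9·(-176) = -504 + 316 - 1584 = -1772

-1772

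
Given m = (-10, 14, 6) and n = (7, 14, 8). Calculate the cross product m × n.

(28, 122, -238)

i: 14·8 - 6·14 = 112 - 84 = 28
j: 6·7 - (-10)·8 = 42 - (-80) = 122
k: (-10)·14 - 14·7 = -140 - 98 = -238
m × n = (28, 122, -238)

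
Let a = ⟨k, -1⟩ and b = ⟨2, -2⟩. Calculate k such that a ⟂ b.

a · b = k·2 + (-1)·(-2) = 2 + 2k
Set equal to 0: 2k = -2, so k = -1.

-1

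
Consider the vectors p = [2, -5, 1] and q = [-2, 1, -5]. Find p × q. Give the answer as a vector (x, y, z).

i: (-5)·(-5) - 1·1 = 25 - 1 = 24
j: 1·(-2) - 2·(-5) = -2 - (-10) = 8
k: 2·1 - (-5)·(-2) = 2 - 10 = -8
p × q = (24, 8, -8)

(24, 8, -8)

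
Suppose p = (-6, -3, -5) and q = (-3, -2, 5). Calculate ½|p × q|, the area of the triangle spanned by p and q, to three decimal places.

25.783

i: (-3)·5 - (-5)·(-2) = -15 - 10 = -25
j: (-5)·(-3) - (-6)·5 = 15 - (-30) = 45
k: (-6)·(-2) - (-3)·(-3) = 12 - 9 = 3
p × q = (-25, 45, 3)
|p × q| = √((-25)² + 45² + 3²) = √2659 ≈ 51.5655
area = ½ · 51.5655 ≈ 25.783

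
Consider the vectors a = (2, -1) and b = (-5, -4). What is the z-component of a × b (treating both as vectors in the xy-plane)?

2·(-4) - (-1)·(-5) = -8 - 5 = -13

-13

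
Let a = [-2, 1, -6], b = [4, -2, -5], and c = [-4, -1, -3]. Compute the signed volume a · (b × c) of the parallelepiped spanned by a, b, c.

b × c:
i: (-2)·(-3) - (-5)·(-1) = 6 - 5 = 1
j: (-5)·(-4) - 4·(-3) = 20 - (-12) = 32
k: 4·(-1) - (-2)·(-4) = -4 - 8 = -12
b × c = (1, 32, -12)
a · (b × c) = (-2)·1 + 1·32 + (-6)·(-12) = -2 + 32 + 72 = 102

102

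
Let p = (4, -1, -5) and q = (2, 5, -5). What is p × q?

(30, 10, 22)

i: (-1)·(-5) - (-5)·5 = 5 - (-25) = 30
j: (-5)·2 - 4·(-5) = -10 - (-20) = 10
k: 4·5 - (-1)·2 = 20 - (-2) = 22
p × q = (30, 10, 22)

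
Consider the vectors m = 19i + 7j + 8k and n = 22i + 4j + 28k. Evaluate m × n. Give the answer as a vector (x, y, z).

i: 7·28 - 8·4 = 196 - 32 = 164
j: 8·22 - 19·28 = 176 - 532 = -356
k: 19·4 - 7·22 = 76 - 154 = -78
m × n = (164, -356, -78)

(164, -356, -78)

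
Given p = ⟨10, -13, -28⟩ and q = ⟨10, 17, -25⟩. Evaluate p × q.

i: (-13)·(-25) - (-28)·17 = 325 - (-476) = 801
j: (-28)·10 - 10·(-25) = -280 - (-250) = -30
k: 10·17 - (-13)·10 = 170 - (-130) = 300
p × q = (801, -30, 300)

(801, -30, 300)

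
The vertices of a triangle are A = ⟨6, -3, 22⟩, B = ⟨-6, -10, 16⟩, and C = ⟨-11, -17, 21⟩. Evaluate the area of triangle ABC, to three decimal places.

AB = (-12, -7, -6),  AC = (-17, -14, -1)
i: (-7)·(-1) - (-6)·(-14) = 7 - 84 = -77
j: (-6)·(-17) - (-12)·(-1) = 102 - 12 = 90
k: (-12)·(-14) - (-7)·(-17) = 168 - 119 = 49
AB × AC = (-77, 90, 49)
|AB × AC| = √16430 ≈ 128.1796
area = ½ · 128.1796 ≈ 64.090

64.090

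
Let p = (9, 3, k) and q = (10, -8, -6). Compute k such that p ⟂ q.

11

p · q = 9·10 + 3·(-8) + k·(-6) = 66 - 6k
Set equal to 0: -6k = -66, so k = 11.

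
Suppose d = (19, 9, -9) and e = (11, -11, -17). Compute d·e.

263

d · e = 19·11 + 9·(-11) + (-9)·(-17) = 209 - 99 + 153 = 263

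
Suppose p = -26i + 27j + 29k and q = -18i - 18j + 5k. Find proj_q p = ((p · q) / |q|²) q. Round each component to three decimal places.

(-3.397, -3.397, 0.944)

p · q = (-26)·(-18) + 27·(-18) + 29·5 = 468 - 486 + 145 = 127
|q|² = 324 + 324 + 25 = 673
proj_q p = (127/673) · (-18, -18, 5) ≈ (-3.397, -3.397, 0.944)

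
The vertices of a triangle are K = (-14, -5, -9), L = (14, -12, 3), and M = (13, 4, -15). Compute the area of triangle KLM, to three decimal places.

KL = (28, -7, 12),  KM = (27, 9, -6)
i: (-7)·(-6) - 12·9 = 42 - 108 = -66
j: 12·27 - 28·(-6) = 324 - (-168) = 492
k: 28·9 - (-7)·27 = 252 - (-189) = 441
KL × KM = (-66, 492, 441)
|KL × KM| = √440901 ≈ 664.0038
area = ½ · 664.0038 ≈ 332.002

332.002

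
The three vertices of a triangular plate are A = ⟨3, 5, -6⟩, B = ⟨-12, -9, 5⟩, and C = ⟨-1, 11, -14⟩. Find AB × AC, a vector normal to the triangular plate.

AB = (-15, -14, 11)
AC = (-4, 6, -8)
i: (-14)·(-8) - 11·6 = 112 - 66 = 46
j: 11·(-4) - (-15)·(-8) = -44 - 120 = -164
k: (-15)·6 - (-14)·(-4) = -90 - 56 = -146
AB × AC = (46, -164, -146)

(46, -164, -146)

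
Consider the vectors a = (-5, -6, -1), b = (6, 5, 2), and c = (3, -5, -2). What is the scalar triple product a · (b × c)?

b × c:
i: 5·(-2) - 2·(-5) = -10 - (-10) = 0
j: 2·3 - 6·(-2) = 6 - (-12) = 18
k: 6·(-5) - 5·3 = -30 - 15 = -45
b × c = (0, 18, -45)
a · (b × c) = (-5)·0 + (-6)·18 + (-1)·(-45) = 0 - 108 + 45 = -63

-63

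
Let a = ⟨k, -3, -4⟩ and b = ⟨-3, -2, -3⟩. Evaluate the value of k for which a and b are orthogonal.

a · b = k·(-3) + (-3)·(-2) + (-4)·(-3) = 18 - 3k
Set equal to 0: -3k = -18, so k = 6.

6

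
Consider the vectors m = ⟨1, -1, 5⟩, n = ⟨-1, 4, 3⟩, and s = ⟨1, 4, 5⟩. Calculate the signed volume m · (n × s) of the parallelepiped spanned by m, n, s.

n × s:
i: 4·5 - 3·4 = 20 - 12 = 8
j: 3·1 - (-1)·5 = 3 - (-5) = 8
k: (-1)·4 - 4·1 = -4 - 4 = -8
n × s = (8, 8, -8)
m · (n × s) = 1·8 + (-1)·8 + 5·(-8) = 8 - 8 - 40 = -40

-40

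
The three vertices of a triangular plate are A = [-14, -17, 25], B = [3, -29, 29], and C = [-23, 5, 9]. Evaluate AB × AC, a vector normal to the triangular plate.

(104, 236, 266)

AB = (17, -12, 4)
AC = (-9, 22, -16)
i: (-12)·(-16) - 4·22 = 192 - 88 = 104
j: 4·(-9) - 17·(-16) = -36 - (-272) = 236
k: 17·22 - (-12)·(-9) = 374 - 108 = 266
AB × AC = (104, 236, 266)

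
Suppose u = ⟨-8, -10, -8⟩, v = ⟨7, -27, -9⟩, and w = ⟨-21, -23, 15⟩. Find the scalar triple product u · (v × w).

v × w:
i: (-27)·15 - (-9)·(-23) = -405 - 207 = -612
j: (-9)·(-21) - 7·15 = 189 - 105 = 84
k: 7·(-23) - (-27)·(-21) = -161 - 567 = -728
v × w = (-612, 84, -728)
u · (v × w) = (-8)·(-612) + (-10)·84 + (-8)·(-728) = 4896 - 840 + 5824 = 9880

9880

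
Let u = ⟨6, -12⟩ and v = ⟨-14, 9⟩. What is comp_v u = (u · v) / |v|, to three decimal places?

-11.536

u · v = 6·(-14) + (-12)·9 = -84 - 108 = -192
|v| = √(196 + 81) = √277 ≈ 16.6433
comp_v u = -192 / √277 ≈ -11.536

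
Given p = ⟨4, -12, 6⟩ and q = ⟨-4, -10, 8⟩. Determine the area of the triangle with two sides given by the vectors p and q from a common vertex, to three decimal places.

55.172

i: (-12)·8 - 6·(-10) = -96 - (-60) = -36
j: 6·(-4) - 4·8 = -24 - 32 = -56
k: 4·(-10) - (-12)·(-4) = -40 - 48 = -88
p × q = (-36, -56, -88)
|p × q| = √((-36)² + (-56)² + (-88)²) = √12176 ≈ 110.3449
area = ½ · 110.3449 ≈ 55.172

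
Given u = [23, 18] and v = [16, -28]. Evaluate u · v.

u · v = 23·16 + 18·(-28) = 368 - 504 = -136

-136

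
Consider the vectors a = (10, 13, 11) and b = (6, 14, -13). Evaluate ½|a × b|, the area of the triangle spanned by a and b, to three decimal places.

i: 13·(-13) - 11·14 = -169 - 154 = -323
j: 11·6 - 10·(-13) = 66 - (-130) = 196
k: 10·14 - 13·6 = 140 - 78 = 62
a × b = (-323, 196, 62)
|a × b| = √((-323)² + 196² + 62²) = √146589 ≈ 382.8694
area = ½ · 382.8694 ≈ 191.435

191.435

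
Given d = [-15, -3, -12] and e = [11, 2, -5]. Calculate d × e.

(39, -207, 3)

i: (-3)·(-5) - (-12)·2 = 15 - (-24) = 39
j: (-12)·11 - (-15)·(-5) = -132 - 75 = -207
k: (-15)·2 - (-3)·11 = -30 - (-33) = 3
d × e = (39, -207, 3)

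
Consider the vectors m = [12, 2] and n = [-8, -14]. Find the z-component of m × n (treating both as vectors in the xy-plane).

12·(-14) - 2·(-8) = -168 - (-16) = -152

-152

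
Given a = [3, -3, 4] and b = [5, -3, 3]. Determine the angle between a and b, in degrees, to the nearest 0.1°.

a · b = 3·5 + (-3)·(-3) + 4·3 = 15 + 9 + 12 = 36
|a|² = 9 + 9 + 16 = 34,  |a| = √34 ≈ 5.830952
|b|² = 25 + 9 + 9 = 43,  |b| = √43 ≈ 6.557439
cos θ = 36 / (5.830952 · 6.557439) ≈ 0.94152
θ = arccos(0.94152) ≈ 19.7°

19.7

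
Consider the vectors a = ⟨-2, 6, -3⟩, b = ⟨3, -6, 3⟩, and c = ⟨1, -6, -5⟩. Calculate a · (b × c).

48

b × c:
i: (-6)·(-5) - 3·(-6) = 30 - (-18) = 48
j: 3·1 - 3·(-5) = 3 - (-15) = 18
k: 3·(-6) - (-6)·1 = -18 - (-6) = -12
b × c = (48, 18, -12)
a · (b × c) = (-2)·48 + 6·18 + (-3)·(-12) = -96 + 108 + 36 = 48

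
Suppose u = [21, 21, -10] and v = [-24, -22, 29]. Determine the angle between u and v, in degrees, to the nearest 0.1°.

u · v = 21·(-24) + 21·(-22) + (-10)·29 = -504 - 462 - 290 = -1256
|u|² = 441 + 441 + 100 = 982,  |u| = √982 ≈ 31.336879
|v|² = 576 + 484 + 841 = 1901,  |v| = √1901 ≈ 43.600459
cos θ = -1256 / (31.336879 · 43.600459) ≈ -0.91927
θ = arccos(-0.91927) ≈ 156.8°

156.8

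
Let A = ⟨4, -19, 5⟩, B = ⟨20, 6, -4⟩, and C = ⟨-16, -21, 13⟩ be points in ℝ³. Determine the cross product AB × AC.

(182, 52, 468)

AB = (16, 25, -9)
AC = (-20, -2, 8)
i: 25·8 - (-9)·(-2) = 200 - 18 = 182
j: (-9)·(-20) - 16·8 = 180 - 128 = 52
k: 16·(-2) - 25·(-20) = -32 - (-500) = 468
AB × AC = (182, 52, 468)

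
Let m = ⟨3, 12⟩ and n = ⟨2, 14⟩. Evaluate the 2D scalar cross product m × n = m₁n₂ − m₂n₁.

3·14 - 12·2 = 42 - 24 = 18

18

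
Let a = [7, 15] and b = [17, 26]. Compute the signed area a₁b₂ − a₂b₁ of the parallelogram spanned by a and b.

-73

7·26 - 15·17 = 182 - 255 = -73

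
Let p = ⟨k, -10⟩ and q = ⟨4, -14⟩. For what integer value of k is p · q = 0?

-35

p · q = k·4 + (-10)·(-14) = 140 + 4k
Set equal to 0: 4k = -140, so k = -35.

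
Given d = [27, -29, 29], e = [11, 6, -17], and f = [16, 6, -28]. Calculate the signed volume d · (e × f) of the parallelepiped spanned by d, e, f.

e × f:
i: 6·(-28) - (-17)·6 = -168 - (-102) = -66
j: (-17)·16 - 11·(-28) = -272 - (-308) = 36
k: 11·6 - 6·16 = 66 - 96 = -30
e × f = (-66, 36, -30)
d · (e × f) = 27·(-66) + (-29)·36 + 29·(-30) = -1782 - 1044 - 870 = -3696

-3696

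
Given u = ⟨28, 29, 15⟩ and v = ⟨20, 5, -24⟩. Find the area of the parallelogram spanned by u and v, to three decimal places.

i: 29·(-24) - 15·5 = -696 - 75 = -771
j: 15·20 - 28·(-24) = 300 - (-672) = 972
k: 28·5 - 29·20 = 140 - 580 = -440
u × v = (-771, 972, -440)
|u × v| = √((-771)² + 972² + (-440)²) = √1732825 ≈ 1316.3681

1316.368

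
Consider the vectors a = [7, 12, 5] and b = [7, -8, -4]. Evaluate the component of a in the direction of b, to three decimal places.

a · b = 7·7 + 12·(-8) + 5·(-4) = 49 - 96 - 20 = -67
|b| = √(49 + 64 + 16) = √129 ≈ 11.3578
comp_b a = -67 / √129 ≈ -5.899

-5.899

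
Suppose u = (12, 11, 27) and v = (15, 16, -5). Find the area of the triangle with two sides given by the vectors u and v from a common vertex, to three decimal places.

336.943

i: 11·(-5) - 27·16 = -55 - 432 = -487
j: 27·15 - 12·(-5) = 405 - (-60) = 465
k: 12·16 - 11·15 = 192 - 165 = 27
u × v = (-487, 465, 27)
|u × v| = √((-487)² + 465² + 27²) = √454123 ≈ 673.8865
area = ½ · 673.8865 ≈ 336.943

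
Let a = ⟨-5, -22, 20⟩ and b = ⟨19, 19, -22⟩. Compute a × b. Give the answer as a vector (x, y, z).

(104, 270, 323)

i: (-22)·(-22) - 20·19 = 484 - 380 = 104
j: 20·19 - (-5)·(-22) = 380 - 110 = 270
k: (-5)·19 - (-22)·19 = -95 - (-418) = 323
a × b = (104, 270, 323)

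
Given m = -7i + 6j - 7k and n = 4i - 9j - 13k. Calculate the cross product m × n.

(-141, -119, 39)

i: 6·(-13) - (-7)·(-9) = -78 - 63 = -141
j: (-7)·4 - (-7)·(-13) = -28 - 91 = -119
k: (-7)·(-9) - 6·4 = 63 - 24 = 39
m × n = (-141, -119, 39)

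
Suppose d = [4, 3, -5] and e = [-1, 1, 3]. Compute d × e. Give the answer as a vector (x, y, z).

i: 3·3 - (-5)·1 = 9 - (-5) = 14
j: (-5)·(-1) - 4·3 = 5 - 12 = -7
k: 4·1 - 3·(-1) = 4 - (-3) = 7
d × e = (14, -7, 7)

(14, -7, 7)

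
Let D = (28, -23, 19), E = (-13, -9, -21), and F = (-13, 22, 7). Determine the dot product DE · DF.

DE = E − D = (-41, 14, -40)
DF = F − D = (-41, 45, -12)
DE · DF = (-41)·(-41) + 14·45 + (-40)·(-12) = 1681 + 630 + 480 = 2791

2791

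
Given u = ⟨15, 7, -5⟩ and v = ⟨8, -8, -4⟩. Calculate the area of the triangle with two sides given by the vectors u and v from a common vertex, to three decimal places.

94.868

i: 7·(-4) - (-5)·(-8) = -28 - 40 = -68
j: (-5)·8 - 15·(-4) = -40 - (-60) = 20
k: 15·(-8) - 7·8 = -120 - 56 = -176
u × v = (-68, 20, -176)
|u × v| = √((-68)² + 20² + (-176)²) = √36000 ≈ 189.7367
area = ½ · 189.7367 ≈ 94.868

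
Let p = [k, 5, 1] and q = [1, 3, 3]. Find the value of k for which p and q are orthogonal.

-18

p · q = k·1 + 5·3 + 1·3 = 18 + 1k
Set equal to 0: 1k = -18, so k = -18.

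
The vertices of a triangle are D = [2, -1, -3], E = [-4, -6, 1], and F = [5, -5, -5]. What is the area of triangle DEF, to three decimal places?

23.436

DE = (-6, -5, 4),  DF = (3, -4, -2)
i: (-5)·(-2) - 4·(-4) = 10 - (-16) = 26
j: 4·3 - (-6)·(-2) = 12 - 12 = 0
k: (-6)·(-4) - (-5)·3 = 24 - (-15) = 39
DE × DF = (26, 0, 39)
|DE × DF| = √2197 ≈ 46.8722
area = ½ · 46.8722 ≈ 23.436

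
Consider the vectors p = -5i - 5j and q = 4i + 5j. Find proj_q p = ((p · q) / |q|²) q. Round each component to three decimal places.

(-4.390, -5.488)

p · q = (-5)·4 + (-5)·5 = -20 - 25 = -45
|q|² = 16 + 25 = 41
proj_q p = (-45/41) · (4, 5) ≈ (-4.390, -5.488)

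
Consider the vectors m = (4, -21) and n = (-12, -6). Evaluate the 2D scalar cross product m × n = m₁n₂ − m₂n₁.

4·(-6) - (-21)·(-12) = -24 - 252 = -276

-276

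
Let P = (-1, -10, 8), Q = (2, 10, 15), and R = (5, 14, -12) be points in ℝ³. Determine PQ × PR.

PQ = (3, 20, 7)
PR = (6, 24, -20)
i: 20·(-20) - 7·24 = -400 - 168 = -568
j: 7·6 - 3·(-20) = 42 - (-60) = 102
k: 3·24 - 20·6 = 72 - 120 = -48
PQ × PR = (-568, 102, -48)

(-568, 102, -48)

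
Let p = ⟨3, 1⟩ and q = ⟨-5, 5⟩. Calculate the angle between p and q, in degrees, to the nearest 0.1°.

p · q = 3·(-5) + 1·5 = -15 + 5 = -10
|p|² = 9 + 1 = 10,  |p| = √10 ≈ 3.162278
|q|² = 25 + 25 = 50,  |q| = √50 ≈ 7.071068
cos θ = -10 / (3.162278 · 7.071068) ≈ -0.44721
θ = arccos(-0.44721) ≈ 116.6°

116.6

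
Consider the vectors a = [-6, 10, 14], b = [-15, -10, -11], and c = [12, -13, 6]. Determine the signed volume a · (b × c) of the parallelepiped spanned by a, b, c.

b × c:
i: (-10)·6 - (-11)·(-13) = -60 - 143 = -203
j: (-11)·12 - (-15)·6 = -132 - (-90) = -42
k: (-15)·(-13) - (-10)·12 = 195 - (-120) = 315
b × c = (-203, -42, 315)
a · (b × c) = (-6)·(-203) + 10·(-42) + 14·315 = 1218 - 420 + 4410 = 5208

5208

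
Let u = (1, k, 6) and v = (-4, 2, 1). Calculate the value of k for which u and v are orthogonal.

-1

u · v = 1·(-4) + k·2 + 6·1 = 2 + 2k
Set equal to 0: 2k = -2, so k = -1.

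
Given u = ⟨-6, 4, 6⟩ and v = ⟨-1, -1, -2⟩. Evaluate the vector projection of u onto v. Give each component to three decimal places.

(1.667, 1.667, 3.333)

u · v = (-6)·(-1) + 4·(-1) + 6·(-2) = 6 - 4 - 12 = -10
|v|² = 1 + 1 + 4 = 6
proj_v u = (-10/6) · (-1, -1, -2) ≈ (1.667, 1.667, 3.333)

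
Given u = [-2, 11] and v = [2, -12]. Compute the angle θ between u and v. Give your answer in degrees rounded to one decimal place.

179.2

u · v = (-2)·2 + 11·(-12) = -4 - 132 = -136
|u|² = 4 + 121 = 125,  |u| = √125 ≈ 11.180340
|v|² = 4 + 144 = 148,  |v| = √148 ≈ 12.165525
cos θ = -136 / (11.180340 · 12.165525) ≈ -0.99989
θ = arccos(-0.99989) ≈ 179.2°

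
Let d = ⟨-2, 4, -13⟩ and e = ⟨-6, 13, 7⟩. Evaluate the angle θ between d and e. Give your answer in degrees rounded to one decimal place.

97.1

d · e = (-2)·(-6) + 4·13 + (-13)·7 = 12 + 52 - 91 = -27
|d|² = 4 + 16 + 169 = 189,  |d| = √189 ≈ 13.747727
|e|² = 36 + 169 + 49 = 254,  |e| = √254 ≈ 15.937377
cos θ = -27 / (13.747727 · 15.937377) ≈ -0.12323
θ = arccos(-0.12323) ≈ 97.1°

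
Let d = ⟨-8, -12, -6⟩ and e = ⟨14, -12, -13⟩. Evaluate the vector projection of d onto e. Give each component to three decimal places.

d · e = (-8)·14 + (-12)·(-12) + (-6)·(-13) = -112 + 144 + 78 = 110
|e|² = 196 + 144 + 169 = 509
proj_e d = (110/509) · (14, -12, -13) ≈ (3.026, -2.593, -2.809)

(3.026, -2.593, -2.809)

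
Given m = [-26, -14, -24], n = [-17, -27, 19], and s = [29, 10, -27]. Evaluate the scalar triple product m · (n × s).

-30014

n × s:
i: (-27)·(-27) - 19·10 = 729 - 190 = 539
j: 19·29 - (-17)·(-27) = 551 - 459 = 92
k: (-17)·10 - (-27)·29 = -170 - (-783) = 613
n × s = (539, 92, 613)
m · (n × s) = (-26)·539 + (-14)·92 + (-24)·613 = -14014 - 1288 - 14712 = -30014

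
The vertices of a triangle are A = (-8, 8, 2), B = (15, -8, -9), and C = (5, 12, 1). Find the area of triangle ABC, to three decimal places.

164.317

AB = (23, -16, -11),  AC = (13, 4, -1)
i: (-16)·(-1) - (-11)·4 = 16 - (-44) = 60
j: (-11)·13 - 23·(-1) = -143 - (-23) = -120
k: 23·4 - (-16)·13 = 92 - (-208) = 300
AB × AC = (60, -120, 300)
|AB × AC| = √108000 ≈ 328.6335
area = ½ · 328.6335 ≈ 164.317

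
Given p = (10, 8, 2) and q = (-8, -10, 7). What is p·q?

p · q = 10·(-8) + 8·(-10) + 2·7 = -80 - 80 + 14 = -146

-146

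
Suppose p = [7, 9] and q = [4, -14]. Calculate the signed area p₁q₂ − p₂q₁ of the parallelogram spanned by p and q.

7·(-14) - 9·4 = -98 - 36 = -134

-134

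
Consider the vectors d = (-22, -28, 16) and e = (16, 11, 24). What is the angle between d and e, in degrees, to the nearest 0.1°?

d · e = (-22)·16 + (-28)·11 + 16·24 = -352 - 308 + 384 = -276
|d|² = 484 + 784 + 256 = 1524,  |d| = √1524 ≈ 39.038443
|e|² = 256 + 121 + 576 = 953,  |e| = √953 ≈ 30.870698
cos θ = -276 / (39.038443 · 30.870698) ≈ -0.22902
θ = arccos(-0.22902) ≈ 103.2°

103.2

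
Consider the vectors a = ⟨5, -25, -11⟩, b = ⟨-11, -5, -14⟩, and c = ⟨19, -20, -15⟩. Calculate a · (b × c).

6285

b × c:
i: (-5)·(-15) - (-14)·(-20) = 75 - 280 = -205
j: (-14)·19 - (-11)·(-15) = -266 - 165 = -431
k: (-11)·(-20) - (-5)·19 = 220 - (-95) = 315
b × c = (-205, -431, 315)
a · (b × c) = 5·(-205) + (-25)·(-431) + (-11)·315 = -1025 + 10775 - 3465 = 6285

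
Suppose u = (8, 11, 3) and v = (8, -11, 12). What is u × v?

(165, -72, -176)

i: 11·12 - 3·(-11) = 132 - (-33) = 165
j: 3·8 - 8·12 = 24 - 96 = -72
k: 8·(-11) - 11·8 = -88 - 88 = -176
u × v = (165, -72, -176)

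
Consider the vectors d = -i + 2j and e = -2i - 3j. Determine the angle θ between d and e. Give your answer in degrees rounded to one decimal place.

119.7

d · e = (-1)·(-2) + 2·(-3) = 2 - 6 = -4
|d|² = 1 + 4 = 5,  |d| = √5 ≈ 2.236068
|e|² = 4 + 9 = 13,  |e| = √13 ≈ 3.605551
cos θ = -4 / (2.236068 · 3.605551) ≈ -0.49614
θ = arccos(-0.49614) ≈ 119.7°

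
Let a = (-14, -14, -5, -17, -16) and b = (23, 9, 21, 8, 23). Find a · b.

-1057

a · b = (-14)·23 + (-14)·9 + (-5)·21 + (-17)·8 + (-16)·23 = -322 - 126 - 105 - 136 - 368 = -1057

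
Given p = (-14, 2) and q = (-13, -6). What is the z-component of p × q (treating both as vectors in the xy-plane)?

(-14)·(-6) - 2·(-13) = 84 - (-26) = 110

110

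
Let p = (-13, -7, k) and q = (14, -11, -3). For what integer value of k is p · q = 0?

-35

p · q = (-13)·14 + (-7)·(-11) + k·(-3) = -105 - 3k
Set equal to 0: -3k = 105, so k = -35.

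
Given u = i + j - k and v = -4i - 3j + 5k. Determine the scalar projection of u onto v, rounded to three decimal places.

u · v = 1·(-4) + 1·(-3) + (-1)·5 = -4 - 3 - 5 = -12
|v| = √(16 + 9 + 25) = √50 ≈ 7.0711
comp_v u = -12 / √50 ≈ -1.697

-1.697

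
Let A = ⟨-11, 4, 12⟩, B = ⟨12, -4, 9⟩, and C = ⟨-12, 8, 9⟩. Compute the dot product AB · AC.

AB = B − A = (23, -8, -3)
AC = C − A = (-1, 4, -3)
AB · AC = 23·(-1) + (-8)·4 + (-3)·(-3) = -23 - 32 + 9 = -46

-46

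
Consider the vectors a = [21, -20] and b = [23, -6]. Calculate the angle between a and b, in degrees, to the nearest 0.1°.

a · b = 21·23 + (-20)·(-6) = 483 + 120 = 603
|a|² = 441 + 400 = 841,  |a| = √841 ≈ 29.000000
|b|² = 529 + 36 = 565,  |b| = √565 ≈ 23.769729
cos θ = 603 / (29.000000 · 23.769729) ≈ 0.87477
θ = arccos(0.87477) ≈ 29.0°

29.0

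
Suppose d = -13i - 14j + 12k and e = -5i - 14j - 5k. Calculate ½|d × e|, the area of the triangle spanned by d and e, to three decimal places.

i: (-14)·(-5) - 12·(-14) = 70 - (-168) = 238
j: 12·(-5) - (-13)·(-5) = -60 - 65 = -125
k: (-13)·(-14) - (-14)·(-5) = 182 - 70 = 112
d × e = (238, -125, 112)
|d × e| = √(238² + (-125)² + 112²) = √84813 ≈ 291.2267
area = ½ · 291.2267 ≈ 145.613

145.613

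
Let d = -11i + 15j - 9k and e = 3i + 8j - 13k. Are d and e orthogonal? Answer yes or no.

no

d · e = (-11)·3 + 15·8 + (-9)·(-13) = -33 + 120 + 117 = 204
Nonzero, so the vectors are not orthogonal.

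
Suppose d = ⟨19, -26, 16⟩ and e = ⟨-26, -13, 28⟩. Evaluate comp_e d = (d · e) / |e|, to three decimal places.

d · e = 19·(-26) + (-26)·(-13) + 16·28 = -494 + 338 + 448 = 292
|e| = √(676 + 169 + 784) = √1629 ≈ 40.3609
comp_e d = 292 / √1629 ≈ 7.235

7.235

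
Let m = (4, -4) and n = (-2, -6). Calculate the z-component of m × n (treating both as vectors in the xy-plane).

4·(-6) - (-4)·(-2) = -24 - 8 = -32

-32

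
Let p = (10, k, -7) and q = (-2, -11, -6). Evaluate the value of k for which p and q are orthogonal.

2

p · q = 10·(-2) + k·(-11) + (-7)·(-6) = 22 - 11k
Set equal to 0: -11k = -22, so k = 2.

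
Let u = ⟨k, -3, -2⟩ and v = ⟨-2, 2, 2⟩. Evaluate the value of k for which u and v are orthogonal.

u · v = k·(-2) + (-3)·2 + (-2)·2 = -10 - 2k
Set equal to 0: -2k = 10, so k = -5.

-5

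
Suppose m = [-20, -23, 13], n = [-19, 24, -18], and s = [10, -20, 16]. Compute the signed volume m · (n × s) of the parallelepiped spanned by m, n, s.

-1512

n × s:
i: 24·16 - (-18)·(-20) = 384 - 360 = 24
j: (-18)·10 - (-19)·16 = -180 - (-304) = 124
k: (-19)·(-20) - 24·10 = 380 - 240 = 140
n × s = (24, 124, 140)
m · (n × s) = (-20)·24 + (-23)·124 + 13·140 = -480 - 2852 + 1820 = -1512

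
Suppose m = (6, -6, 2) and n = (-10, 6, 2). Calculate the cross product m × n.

i: (-6)·2 - 2·6 = -12 - 12 = -24
j: 2·(-10) - 6·2 = -20 - 12 = -32
k: 6·6 - (-6)·(-10) = 36 - 60 = -24
m × n = (-24, -32, -24)

(-24, -32, -24)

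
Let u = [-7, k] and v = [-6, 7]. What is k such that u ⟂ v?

-6

u · v = (-7)·(-6) + k·7 = 42 + 7k
Set equal to 0: 7k = -42, so k = -6.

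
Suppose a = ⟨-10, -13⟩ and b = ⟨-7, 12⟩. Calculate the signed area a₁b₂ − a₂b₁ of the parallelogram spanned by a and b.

-211

(-10)·12 - (-13)·(-7) = -120 - 91 = -211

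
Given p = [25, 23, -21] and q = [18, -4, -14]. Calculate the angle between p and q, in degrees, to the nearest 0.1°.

p · q = 25·18 + 23·(-4) + (-21)·(-14) = 450 - 92 + 294 = 652
|p|² = 625 + 529 + 441 = 1595,  |p| = √1595 ≈ 39.937451
|q|² = 324 + 16 + 196 = 536,  |q| = √536 ≈ 23.151674
cos θ = 652 / (39.937451 · 23.151674) ≈ 0.70516
θ = arccos(0.70516) ≈ 45.2°

45.2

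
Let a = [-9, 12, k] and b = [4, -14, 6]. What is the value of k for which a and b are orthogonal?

34

a · b = (-9)·4 + 12·(-14) + k·6 = -204 + 6k
Set equal to 0: 6k = 204, so k = 34.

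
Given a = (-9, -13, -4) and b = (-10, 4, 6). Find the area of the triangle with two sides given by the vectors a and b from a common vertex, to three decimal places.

100.295

i: (-13)·6 - (-4)·4 = -78 - (-16) = -62
j: (-4)·(-10) - (-9)·6 = 40 - (-54) = 94
k: (-9)·4 - (-13)·(-10) = -36 - 130 = -166
a × b = (-62, 94, -166)
|a × b| = √((-62)² + 94² + (-166)²) = √40236 ≈ 200.5891
area = ½ · 200.5891 ≈ 100.295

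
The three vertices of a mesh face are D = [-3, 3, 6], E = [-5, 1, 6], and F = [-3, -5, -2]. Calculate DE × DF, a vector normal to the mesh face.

DE = (-2, -2, 0)
DF = (0, -8, -8)
i: (-2)·(-8) - 0·(-8) = 16 - 0 = 16
j: 0·0 - (-2)·(-8) = 0 - 16 = -16
k: (-2)·(-8) - (-2)·0 = 16 - 0 = 16
DE × DF = (16, -16, 16)

(16, -16, 16)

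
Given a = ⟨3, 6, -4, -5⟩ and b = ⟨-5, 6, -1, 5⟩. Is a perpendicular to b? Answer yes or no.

a · b = 3·(-5) + 6·6 + (-4)·(-1) + (-5)·5 = -15 + 36 + 4 - 25 = 0
Zero, so the vectors are orthogonal.

yes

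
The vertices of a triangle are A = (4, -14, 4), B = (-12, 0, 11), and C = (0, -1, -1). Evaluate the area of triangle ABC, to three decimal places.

AB = (-16, 14, 7),  AC = (-4, 13, -5)
i: 14·(-5) - 7·13 = -70 - 91 = -161
j: 7·(-4) - (-16)·(-5) = -28 - 80 = -108
k: (-16)·13 - 14·(-4) = -208 - (-56) = -152
AB × AC = (-161, -108, -152)
|AB × AC| = √60689 ≈ 246.3514
area = ½ · 246.3514 ≈ 123.176

123.176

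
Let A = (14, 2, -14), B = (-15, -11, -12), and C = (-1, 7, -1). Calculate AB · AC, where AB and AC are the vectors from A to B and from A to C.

AB = B − A = (-29, -13, 2)
AC = C − A = (-15, 5, 13)
AB · AC = (-29)·(-15) + (-13)·5 + 2·13 = 435 - 65 + 26 = 396

396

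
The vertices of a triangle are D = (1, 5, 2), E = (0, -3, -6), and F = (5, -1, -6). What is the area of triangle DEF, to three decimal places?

28.723

DE = (-1, -8, -8),  DF = (4, -6, -8)
i: (-8)·(-8) - (-8)·(-6) = 64 - 48 = 16
j: (-8)·4 - (-1)·(-8) = -32 - 8 = -40
k: (-1)·(-6) - (-8)·4 = 6 - (-32) = 38
DE × DF = (16, -40, 38)
|DE × DF| = √3300 ≈ 57.4456
area = ½ · 57.4456 ≈ 28.723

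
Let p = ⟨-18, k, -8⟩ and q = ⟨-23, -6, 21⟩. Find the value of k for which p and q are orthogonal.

41

p · q = (-18)·(-23) + k·(-6) + (-8)·21 = 246 - 6k
Set equal to 0: -6k = -246, so k = 41.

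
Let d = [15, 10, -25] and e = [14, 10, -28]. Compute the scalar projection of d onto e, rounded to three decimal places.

d · e = 15·14 + 10·10 + (-25)·(-28) = 210 + 100 + 700 = 1010
|e| = √(196 + 100 + 784) = √1080 ≈ 32.8634
comp_e d = 1010 / √1080 ≈ 30.733

30.733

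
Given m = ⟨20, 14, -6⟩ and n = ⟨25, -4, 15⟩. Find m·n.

m · n = 20·25 + 14·(-4) + (-6)·15 = 500 - 56 - 90 = 354

354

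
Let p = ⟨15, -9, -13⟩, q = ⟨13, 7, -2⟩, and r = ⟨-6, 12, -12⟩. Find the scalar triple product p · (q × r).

-4986

q × r:
i: 7·(-12) - (-2)·12 = -84 - (-24) = -60
j: (-2)·(-6) - 13·(-12) = 12 - (-156) = 168
k: 13·12 - 7·(-6) = 156 - (-42) = 198
q × r = (-60, 168, 198)
p · (q × r) = 15·(-60) + (-9)·168 + (-13)·198 = -900 - 1512 - 2574 = -4986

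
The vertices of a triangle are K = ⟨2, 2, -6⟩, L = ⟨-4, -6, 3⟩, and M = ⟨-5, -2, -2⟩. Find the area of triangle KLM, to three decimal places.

KL = (-6, -8, 9),  KM = (-7, -4, 4)
i: (-8)·4 - 9·(-4) = -32 - (-36) = 4
j: 9·(-7) - (-6)·4 = -63 - (-24) = -39
k: (-6)·(-4) - (-8)·(-7) = 24 - 56 = -32
KL × KM = (4, -39, -32)
|KL × KM| = √2561 ≈ 50.6063
area = ½ · 50.6063 ≈ 25.303

25.303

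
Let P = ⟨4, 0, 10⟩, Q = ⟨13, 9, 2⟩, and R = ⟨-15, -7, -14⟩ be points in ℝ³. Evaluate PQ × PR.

PQ = (9, 9, -8)
PR = (-19, -7, -24)
i: 9·(-24) - (-8)·(-7) = -216 - 56 = -272
j: (-8)·(-19) - 9·(-24) = 152 - (-216) = 368
k: 9·(-7) - 9·(-19) = -63 - (-171) = 108
PQ × PR = (-272, 368, 108)

(-272, 368, 108)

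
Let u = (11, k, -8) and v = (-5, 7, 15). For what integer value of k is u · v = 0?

u · v = 11·(-5) + k·7 + (-8)·15 = -175 + 7k
Set equal to 0: 7k = 175, so k = 25.

25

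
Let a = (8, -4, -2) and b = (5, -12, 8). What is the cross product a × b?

(-56, -74, -76)

i: (-4)·8 - (-2)·(-12) = -32 - 24 = -56
j: (-2)·5 - 8·8 = -10 - 64 = -74
k: 8·(-12) - (-4)·5 = -96 - (-20) = -76
a × b = (-56, -74, -76)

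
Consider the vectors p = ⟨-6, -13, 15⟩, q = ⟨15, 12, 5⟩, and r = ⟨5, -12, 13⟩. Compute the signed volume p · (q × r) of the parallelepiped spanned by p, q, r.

q × r:
i: 12·13 - 5·(-12) = 156 - (-60) = 216
j: 5·5 - 15·13 = 25 - 195 = -170
k: 15·(-12) - 12·5 = -180 - 60 = -240
q × r = (216, -170, -240)
p · (q × r) = (-6)·216 + (-13)·(-170) + 15·(-240) = -1296 + 2210 - 3600 = -2686

-2686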